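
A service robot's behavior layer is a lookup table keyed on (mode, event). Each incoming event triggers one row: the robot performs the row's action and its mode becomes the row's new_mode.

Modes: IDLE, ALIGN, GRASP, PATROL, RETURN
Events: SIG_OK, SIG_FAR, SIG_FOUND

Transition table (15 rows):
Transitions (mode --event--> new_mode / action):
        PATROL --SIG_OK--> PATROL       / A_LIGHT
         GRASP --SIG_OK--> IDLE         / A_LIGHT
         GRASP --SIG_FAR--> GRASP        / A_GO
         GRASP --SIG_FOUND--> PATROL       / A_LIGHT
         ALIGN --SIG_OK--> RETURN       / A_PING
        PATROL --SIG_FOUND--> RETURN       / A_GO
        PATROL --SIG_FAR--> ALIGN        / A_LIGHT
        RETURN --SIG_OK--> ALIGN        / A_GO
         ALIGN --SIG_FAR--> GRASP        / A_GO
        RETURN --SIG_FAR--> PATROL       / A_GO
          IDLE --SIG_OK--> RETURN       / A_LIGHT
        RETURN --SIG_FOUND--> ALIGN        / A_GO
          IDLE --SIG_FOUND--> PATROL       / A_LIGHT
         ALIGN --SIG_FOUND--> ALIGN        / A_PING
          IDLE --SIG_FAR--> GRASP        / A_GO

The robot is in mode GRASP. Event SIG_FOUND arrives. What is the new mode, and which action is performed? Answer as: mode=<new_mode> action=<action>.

mode=PATROL action=A_LIGHT

current mode = GRASP; filter table to that mode:
  (GRASP, SIG_OK) → (IDLE, A_LIGHT)
  (GRASP, SIG_FAR) → (GRASP, A_GO)
  (GRASP, SIG_FOUND) → (PATROL, A_LIGHT)  ← event matches
event = SIG_FOUND selects (PATROL, A_LIGHT)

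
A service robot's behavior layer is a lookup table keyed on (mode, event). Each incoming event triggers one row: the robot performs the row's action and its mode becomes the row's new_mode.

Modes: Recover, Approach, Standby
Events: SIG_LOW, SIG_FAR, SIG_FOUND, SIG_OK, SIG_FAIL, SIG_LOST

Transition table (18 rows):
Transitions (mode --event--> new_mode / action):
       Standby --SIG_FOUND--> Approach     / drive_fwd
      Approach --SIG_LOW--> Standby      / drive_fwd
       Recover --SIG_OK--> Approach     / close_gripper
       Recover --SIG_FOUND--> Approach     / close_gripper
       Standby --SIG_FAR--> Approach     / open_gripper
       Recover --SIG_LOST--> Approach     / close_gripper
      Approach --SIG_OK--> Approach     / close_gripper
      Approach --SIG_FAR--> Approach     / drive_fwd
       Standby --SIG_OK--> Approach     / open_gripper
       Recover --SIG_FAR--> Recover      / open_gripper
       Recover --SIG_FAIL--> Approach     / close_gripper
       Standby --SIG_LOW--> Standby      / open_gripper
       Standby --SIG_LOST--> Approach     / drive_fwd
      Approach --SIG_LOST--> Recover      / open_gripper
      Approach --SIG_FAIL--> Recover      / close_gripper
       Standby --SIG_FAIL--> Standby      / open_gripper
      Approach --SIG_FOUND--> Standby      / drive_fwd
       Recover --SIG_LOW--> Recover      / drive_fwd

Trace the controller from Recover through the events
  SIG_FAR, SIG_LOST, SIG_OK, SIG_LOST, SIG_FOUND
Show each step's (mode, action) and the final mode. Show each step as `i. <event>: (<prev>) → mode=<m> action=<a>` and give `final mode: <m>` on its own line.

1. SIG_FAR: (Recover) → mode=Recover action=open_gripper
2. SIG_LOST: (Recover) → mode=Approach action=close_gripper
3. SIG_OK: (Approach) → mode=Approach action=close_gripper
4. SIG_LOST: (Approach) → mode=Recover action=open_gripper
5. SIG_FOUND: (Recover) → mode=Approach action=close_gripper

final mode: Approach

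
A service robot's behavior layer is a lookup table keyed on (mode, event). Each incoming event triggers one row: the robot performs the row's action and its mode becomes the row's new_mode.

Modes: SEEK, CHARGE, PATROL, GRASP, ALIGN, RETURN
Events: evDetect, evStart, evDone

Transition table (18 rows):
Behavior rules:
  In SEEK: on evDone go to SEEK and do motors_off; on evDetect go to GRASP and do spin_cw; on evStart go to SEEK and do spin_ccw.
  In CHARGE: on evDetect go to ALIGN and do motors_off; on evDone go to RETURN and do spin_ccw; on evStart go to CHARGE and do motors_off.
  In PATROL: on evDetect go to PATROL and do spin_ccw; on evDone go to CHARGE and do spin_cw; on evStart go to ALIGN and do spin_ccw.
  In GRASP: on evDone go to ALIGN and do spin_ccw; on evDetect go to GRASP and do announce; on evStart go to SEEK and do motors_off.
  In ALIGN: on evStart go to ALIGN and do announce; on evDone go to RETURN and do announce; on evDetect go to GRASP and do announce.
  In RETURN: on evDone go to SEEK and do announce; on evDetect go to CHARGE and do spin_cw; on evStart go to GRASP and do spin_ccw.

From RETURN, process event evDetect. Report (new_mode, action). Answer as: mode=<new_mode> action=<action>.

mode=CHARGE action=spin_cw

current mode = RETURN; filter table to that mode:
  (RETURN, evDone) → (SEEK, announce)
  (RETURN, evDetect) → (CHARGE, spin_cw)  ← event matches
  (RETURN, evStart) → (GRASP, spin_ccw)
event = evDetect selects (CHARGE, spin_cw)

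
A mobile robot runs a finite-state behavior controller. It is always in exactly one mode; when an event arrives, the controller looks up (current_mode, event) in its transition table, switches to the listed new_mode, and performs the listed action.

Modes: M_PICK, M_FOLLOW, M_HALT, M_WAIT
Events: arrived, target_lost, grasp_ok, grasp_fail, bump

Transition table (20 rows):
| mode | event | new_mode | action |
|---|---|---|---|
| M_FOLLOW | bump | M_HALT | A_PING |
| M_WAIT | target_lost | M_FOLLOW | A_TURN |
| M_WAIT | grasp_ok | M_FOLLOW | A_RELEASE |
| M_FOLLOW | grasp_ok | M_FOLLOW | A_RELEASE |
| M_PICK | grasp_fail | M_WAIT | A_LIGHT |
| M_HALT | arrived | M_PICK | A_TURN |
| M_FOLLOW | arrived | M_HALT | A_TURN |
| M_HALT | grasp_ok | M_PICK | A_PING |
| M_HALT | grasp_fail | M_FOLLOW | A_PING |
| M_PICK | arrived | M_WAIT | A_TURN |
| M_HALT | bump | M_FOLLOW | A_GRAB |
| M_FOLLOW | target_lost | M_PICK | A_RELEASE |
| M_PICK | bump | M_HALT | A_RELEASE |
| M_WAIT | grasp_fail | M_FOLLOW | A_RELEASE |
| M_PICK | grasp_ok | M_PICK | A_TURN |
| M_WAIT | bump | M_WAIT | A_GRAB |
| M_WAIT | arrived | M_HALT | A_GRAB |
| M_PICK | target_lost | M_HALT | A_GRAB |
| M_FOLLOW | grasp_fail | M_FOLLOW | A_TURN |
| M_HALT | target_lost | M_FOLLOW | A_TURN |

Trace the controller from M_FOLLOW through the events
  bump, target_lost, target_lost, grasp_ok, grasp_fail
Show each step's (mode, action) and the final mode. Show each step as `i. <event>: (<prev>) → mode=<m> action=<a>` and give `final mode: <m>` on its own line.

final mode: M_WAIT

1. bump: (M_FOLLOW) → mode=M_HALT action=A_PING
2. target_lost: (M_HALT) → mode=M_FOLLOW action=A_TURN
3. target_lost: (M_FOLLOW) → mode=M_PICK action=A_RELEASE
4. grasp_ok: (M_PICK) → mode=M_PICK action=A_TURN
5. grasp_fail: (M_PICK) → mode=M_WAIT action=A_LIGHT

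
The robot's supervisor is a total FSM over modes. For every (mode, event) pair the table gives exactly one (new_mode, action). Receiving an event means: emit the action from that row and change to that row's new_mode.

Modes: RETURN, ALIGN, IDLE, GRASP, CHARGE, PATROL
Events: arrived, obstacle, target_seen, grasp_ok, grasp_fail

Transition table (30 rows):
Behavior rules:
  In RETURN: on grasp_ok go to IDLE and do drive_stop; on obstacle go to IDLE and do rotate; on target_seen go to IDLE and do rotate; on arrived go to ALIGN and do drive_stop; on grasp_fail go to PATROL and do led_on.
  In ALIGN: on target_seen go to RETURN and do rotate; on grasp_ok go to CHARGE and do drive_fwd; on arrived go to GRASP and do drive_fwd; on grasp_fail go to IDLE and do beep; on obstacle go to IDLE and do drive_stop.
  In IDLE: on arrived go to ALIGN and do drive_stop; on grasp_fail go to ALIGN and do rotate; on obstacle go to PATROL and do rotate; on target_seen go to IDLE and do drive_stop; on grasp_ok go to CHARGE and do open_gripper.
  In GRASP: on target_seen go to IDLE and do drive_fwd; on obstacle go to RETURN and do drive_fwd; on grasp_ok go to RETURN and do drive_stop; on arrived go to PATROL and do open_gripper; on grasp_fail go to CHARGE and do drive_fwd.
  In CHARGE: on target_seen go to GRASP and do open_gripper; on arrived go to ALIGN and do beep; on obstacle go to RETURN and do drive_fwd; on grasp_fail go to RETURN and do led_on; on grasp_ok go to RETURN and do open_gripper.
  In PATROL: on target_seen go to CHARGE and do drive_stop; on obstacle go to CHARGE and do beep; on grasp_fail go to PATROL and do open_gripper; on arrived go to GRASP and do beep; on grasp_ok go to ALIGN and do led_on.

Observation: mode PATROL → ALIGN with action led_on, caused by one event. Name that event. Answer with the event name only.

try arrived: (PATROL, arrived) → (GRASP, beep)
try obstacle: (PATROL, obstacle) → (CHARGE, beep)
try target_seen: (PATROL, target_seen) → (CHARGE, drive_stop)
try grasp_ok: (PATROL, grasp_ok) → (ALIGN, led_on)  ← matches
try grasp_fail: (PATROL, grasp_fail) → (PATROL, open_gripper)

grasp_ok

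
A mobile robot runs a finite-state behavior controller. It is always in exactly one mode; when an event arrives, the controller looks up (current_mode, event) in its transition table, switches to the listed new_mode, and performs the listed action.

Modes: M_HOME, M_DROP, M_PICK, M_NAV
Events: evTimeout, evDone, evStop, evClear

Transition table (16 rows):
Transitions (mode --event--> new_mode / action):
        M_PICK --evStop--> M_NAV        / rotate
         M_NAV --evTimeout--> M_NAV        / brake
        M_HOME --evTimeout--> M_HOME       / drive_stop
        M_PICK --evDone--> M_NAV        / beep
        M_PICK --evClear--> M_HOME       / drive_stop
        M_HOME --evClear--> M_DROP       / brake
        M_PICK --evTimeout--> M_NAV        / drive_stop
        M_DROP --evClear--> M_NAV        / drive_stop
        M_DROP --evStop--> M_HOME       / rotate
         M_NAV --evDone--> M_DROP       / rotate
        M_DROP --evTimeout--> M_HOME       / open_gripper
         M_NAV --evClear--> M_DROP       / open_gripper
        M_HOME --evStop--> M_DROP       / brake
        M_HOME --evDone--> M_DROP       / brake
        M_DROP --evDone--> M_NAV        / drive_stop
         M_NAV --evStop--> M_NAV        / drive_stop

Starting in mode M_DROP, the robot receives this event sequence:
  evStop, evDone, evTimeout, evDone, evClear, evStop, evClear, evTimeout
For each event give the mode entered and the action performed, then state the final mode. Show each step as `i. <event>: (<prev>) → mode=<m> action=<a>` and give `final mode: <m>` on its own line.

1. evStop: (M_DROP) → mode=M_HOME action=rotate
2. evDone: (M_HOME) → mode=M_DROP action=brake
3. evTimeout: (M_DROP) → mode=M_HOME action=open_gripper
4. evDone: (M_HOME) → mode=M_DROP action=brake
5. evClear: (M_DROP) → mode=M_NAV action=drive_stop
6. evStop: (M_NAV) → mode=M_NAV action=drive_stop
7. evClear: (M_NAV) → mode=M_DROP action=open_gripper
8. evTimeout: (M_DROP) → mode=M_HOME action=open_gripper

final mode: M_HOME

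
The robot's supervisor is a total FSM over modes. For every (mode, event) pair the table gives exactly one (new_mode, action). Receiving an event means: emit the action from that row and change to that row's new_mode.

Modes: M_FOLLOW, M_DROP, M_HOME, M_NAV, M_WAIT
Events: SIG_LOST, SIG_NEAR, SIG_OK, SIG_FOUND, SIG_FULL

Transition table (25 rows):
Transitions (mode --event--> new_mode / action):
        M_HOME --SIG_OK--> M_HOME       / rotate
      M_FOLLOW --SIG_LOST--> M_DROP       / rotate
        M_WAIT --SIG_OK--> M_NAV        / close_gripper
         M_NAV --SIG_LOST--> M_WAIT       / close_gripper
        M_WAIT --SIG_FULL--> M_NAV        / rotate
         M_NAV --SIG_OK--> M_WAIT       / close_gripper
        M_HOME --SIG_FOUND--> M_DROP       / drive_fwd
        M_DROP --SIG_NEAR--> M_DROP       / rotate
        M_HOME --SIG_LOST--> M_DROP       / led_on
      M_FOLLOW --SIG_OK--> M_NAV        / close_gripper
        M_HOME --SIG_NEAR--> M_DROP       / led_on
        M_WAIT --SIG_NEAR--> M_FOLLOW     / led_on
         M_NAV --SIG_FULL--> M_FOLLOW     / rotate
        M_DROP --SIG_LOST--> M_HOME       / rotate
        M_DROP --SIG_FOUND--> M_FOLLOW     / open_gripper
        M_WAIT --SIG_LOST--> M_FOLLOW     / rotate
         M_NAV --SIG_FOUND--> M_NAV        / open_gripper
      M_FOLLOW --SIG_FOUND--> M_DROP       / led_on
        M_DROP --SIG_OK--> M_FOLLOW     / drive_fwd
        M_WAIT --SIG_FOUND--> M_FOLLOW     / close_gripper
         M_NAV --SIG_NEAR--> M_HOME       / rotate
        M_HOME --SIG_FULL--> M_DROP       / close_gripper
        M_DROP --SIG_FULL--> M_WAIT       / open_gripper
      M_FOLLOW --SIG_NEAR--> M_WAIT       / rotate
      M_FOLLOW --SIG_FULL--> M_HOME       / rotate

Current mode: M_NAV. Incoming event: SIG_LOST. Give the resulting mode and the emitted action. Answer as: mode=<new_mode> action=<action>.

mode=M_WAIT action=close_gripper

current mode = M_NAV; filter table to that mode:
  (M_NAV, SIG_LOST) → (M_WAIT, close_gripper)  ← event matches
  (M_NAV, SIG_OK) → (M_WAIT, close_gripper)
  (M_NAV, SIG_FULL) → (M_FOLLOW, rotate)
  (M_NAV, SIG_FOUND) → (M_NAV, open_gripper)
  (M_NAV, SIG_NEAR) → (M_HOME, rotate)
event = SIG_LOST selects (M_WAIT, close_gripper)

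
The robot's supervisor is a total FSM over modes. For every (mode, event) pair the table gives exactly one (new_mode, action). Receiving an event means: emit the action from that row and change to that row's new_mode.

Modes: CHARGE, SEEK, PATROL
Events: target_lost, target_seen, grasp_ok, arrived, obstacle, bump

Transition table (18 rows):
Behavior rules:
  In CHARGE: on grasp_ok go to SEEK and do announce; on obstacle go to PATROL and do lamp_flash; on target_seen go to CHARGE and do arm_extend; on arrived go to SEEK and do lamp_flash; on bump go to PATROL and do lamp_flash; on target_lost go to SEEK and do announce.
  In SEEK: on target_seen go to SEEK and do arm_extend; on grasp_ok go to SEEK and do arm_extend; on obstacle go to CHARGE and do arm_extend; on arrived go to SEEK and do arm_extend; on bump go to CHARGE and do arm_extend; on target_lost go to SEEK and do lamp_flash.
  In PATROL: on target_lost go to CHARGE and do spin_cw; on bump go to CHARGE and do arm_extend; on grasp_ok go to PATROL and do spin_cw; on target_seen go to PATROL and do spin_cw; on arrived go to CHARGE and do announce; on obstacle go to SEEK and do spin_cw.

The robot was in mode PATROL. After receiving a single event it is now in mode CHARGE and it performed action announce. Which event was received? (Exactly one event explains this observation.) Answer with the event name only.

try target_lost: (PATROL, target_lost) → (CHARGE, spin_cw)
try target_seen: (PATROL, target_seen) → (PATROL, spin_cw)
try grasp_ok: (PATROL, grasp_ok) → (PATROL, spin_cw)
try arrived: (PATROL, arrived) → (CHARGE, announce)  ← matches
try obstacle: (PATROL, obstacle) → (SEEK, spin_cw)
try bump: (PATROL, bump) → (CHARGE, arm_extend)

arrived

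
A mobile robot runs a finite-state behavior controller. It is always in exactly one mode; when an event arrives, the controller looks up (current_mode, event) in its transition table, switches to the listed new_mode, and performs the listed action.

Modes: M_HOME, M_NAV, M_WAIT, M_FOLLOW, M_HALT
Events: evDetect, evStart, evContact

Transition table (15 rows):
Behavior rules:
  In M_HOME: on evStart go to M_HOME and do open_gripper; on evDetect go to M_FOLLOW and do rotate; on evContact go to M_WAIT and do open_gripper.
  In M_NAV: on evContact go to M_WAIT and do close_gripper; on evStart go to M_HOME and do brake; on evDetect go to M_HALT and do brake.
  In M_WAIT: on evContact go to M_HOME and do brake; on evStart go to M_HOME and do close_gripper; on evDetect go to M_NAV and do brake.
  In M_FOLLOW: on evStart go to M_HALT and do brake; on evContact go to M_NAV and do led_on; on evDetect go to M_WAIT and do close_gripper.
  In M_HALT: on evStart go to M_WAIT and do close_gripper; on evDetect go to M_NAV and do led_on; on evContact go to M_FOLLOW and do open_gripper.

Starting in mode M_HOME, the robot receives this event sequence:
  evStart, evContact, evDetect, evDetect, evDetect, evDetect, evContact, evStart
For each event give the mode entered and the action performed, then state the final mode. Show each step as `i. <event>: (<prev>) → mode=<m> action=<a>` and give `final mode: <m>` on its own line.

1. evStart: (M_HOME) → mode=M_HOME action=open_gripper
2. evContact: (M_HOME) → mode=M_WAIT action=open_gripper
3. evDetect: (M_WAIT) → mode=M_NAV action=brake
4. evDetect: (M_NAV) → mode=M_HALT action=brake
5. evDetect: (M_HALT) → mode=M_NAV action=led_on
6. evDetect: (M_NAV) → mode=M_HALT action=brake
7. evContact: (M_HALT) → mode=M_FOLLOW action=open_gripper
8. evStart: (M_FOLLOW) → mode=M_HALT action=brake

final mode: M_HALT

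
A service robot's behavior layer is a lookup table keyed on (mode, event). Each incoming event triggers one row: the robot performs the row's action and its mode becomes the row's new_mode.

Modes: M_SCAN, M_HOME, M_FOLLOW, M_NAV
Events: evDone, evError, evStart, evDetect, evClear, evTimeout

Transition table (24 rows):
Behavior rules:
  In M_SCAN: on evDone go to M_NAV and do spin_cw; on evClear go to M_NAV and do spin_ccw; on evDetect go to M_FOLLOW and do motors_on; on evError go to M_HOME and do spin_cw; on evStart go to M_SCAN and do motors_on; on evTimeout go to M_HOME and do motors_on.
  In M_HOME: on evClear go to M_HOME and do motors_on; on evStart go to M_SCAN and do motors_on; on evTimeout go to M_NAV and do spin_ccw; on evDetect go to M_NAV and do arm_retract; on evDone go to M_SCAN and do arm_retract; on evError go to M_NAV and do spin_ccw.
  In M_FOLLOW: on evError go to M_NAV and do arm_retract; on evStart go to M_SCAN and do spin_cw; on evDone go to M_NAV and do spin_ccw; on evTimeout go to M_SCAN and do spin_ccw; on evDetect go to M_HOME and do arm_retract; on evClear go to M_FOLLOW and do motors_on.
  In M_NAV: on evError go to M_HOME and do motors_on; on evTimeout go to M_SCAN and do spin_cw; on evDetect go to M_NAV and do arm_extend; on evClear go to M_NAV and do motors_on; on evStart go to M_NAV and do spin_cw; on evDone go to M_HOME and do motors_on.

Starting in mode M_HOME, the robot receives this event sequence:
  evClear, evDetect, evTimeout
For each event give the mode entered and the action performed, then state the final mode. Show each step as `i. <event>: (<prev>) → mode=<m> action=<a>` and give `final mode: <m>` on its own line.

final mode: M_SCAN

1. evClear: (M_HOME) → mode=M_HOME action=motors_on
2. evDetect: (M_HOME) → mode=M_NAV action=arm_retract
3. evTimeout: (M_NAV) → mode=M_SCAN action=spin_cw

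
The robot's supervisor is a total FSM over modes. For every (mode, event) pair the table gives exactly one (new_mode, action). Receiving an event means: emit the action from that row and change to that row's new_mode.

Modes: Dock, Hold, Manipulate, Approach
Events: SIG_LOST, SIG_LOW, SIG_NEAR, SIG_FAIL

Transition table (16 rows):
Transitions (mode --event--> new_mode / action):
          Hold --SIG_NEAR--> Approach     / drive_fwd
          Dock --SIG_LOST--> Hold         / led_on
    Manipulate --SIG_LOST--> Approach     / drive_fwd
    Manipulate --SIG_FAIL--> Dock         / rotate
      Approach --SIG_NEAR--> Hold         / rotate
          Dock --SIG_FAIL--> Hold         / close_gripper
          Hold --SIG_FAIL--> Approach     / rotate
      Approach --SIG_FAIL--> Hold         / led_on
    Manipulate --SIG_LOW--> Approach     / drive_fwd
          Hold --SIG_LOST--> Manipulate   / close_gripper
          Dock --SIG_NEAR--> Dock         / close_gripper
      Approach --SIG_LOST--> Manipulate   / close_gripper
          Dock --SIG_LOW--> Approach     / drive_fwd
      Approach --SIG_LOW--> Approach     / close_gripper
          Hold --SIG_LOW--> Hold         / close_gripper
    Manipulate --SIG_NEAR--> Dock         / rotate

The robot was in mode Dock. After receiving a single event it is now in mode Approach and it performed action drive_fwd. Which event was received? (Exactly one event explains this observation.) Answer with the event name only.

try SIG_LOST: (Dock, SIG_LOST) → (Hold, led_on)
try SIG_LOW: (Dock, SIG_LOW) → (Approach, drive_fwd)  ← matches
try SIG_NEAR: (Dock, SIG_NEAR) → (Dock, close_gripper)
try SIG_FAIL: (Dock, SIG_FAIL) → (Hold, close_gripper)

SIG_LOW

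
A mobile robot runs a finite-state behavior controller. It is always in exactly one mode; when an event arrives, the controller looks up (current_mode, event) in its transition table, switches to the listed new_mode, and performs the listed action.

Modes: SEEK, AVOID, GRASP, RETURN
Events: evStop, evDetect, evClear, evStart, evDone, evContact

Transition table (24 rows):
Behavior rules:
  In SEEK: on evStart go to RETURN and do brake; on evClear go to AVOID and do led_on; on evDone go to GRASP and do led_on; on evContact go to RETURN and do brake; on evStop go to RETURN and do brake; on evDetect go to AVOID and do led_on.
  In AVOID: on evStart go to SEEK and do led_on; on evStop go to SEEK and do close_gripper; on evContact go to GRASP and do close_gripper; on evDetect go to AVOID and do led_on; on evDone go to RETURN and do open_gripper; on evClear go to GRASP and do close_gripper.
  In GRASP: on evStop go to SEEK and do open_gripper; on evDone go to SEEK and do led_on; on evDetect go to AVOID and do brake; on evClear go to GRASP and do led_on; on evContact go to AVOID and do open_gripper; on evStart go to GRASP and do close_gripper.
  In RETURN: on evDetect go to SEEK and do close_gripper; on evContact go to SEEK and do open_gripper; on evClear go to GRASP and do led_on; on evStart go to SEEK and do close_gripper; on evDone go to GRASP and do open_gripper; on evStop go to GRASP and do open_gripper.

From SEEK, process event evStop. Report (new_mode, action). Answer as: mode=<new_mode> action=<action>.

mode=RETURN action=brake

current mode = SEEK; filter table to that mode:
  (SEEK, evStart) → (RETURN, brake)
  (SEEK, evClear) → (AVOID, led_on)
  (SEEK, evDone) → (GRASP, led_on)
  (SEEK, evContact) → (RETURN, brake)
  (SEEK, evStop) → (RETURN, brake)  ← event matches
  (SEEK, evDetect) → (AVOID, led_on)
event = evStop selects (RETURN, brake)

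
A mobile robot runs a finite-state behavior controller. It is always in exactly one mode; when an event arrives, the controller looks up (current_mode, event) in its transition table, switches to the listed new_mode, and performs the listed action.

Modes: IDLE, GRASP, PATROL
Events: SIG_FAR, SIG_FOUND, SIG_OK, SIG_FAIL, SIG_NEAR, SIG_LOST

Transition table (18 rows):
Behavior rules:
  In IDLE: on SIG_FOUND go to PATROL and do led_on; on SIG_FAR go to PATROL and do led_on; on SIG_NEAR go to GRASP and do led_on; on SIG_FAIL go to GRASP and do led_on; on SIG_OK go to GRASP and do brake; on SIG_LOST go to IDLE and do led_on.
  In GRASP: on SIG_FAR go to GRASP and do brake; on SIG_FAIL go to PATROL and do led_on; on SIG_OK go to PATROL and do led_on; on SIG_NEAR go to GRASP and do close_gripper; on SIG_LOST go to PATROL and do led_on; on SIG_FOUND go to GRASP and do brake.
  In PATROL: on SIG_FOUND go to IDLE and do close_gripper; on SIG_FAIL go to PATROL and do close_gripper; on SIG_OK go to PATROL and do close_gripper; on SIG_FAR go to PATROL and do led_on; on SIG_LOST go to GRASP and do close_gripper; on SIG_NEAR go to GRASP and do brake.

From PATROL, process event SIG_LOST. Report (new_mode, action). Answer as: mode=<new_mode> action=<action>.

current mode = PATROL; filter table to that mode:
  (PATROL, SIG_FOUND) → (IDLE, close_gripper)
  (PATROL, SIG_FAIL) → (PATROL, close_gripper)
  (PATROL, SIG_OK) → (PATROL, close_gripper)
  (PATROL, SIG_FAR) → (PATROL, led_on)
  (PATROL, SIG_LOST) → (GRASP, close_gripper)  ← event matches
  (PATROL, SIG_NEAR) → (GRASP, brake)
event = SIG_LOST selects (GRASP, close_gripper)

mode=GRASP action=close_gripper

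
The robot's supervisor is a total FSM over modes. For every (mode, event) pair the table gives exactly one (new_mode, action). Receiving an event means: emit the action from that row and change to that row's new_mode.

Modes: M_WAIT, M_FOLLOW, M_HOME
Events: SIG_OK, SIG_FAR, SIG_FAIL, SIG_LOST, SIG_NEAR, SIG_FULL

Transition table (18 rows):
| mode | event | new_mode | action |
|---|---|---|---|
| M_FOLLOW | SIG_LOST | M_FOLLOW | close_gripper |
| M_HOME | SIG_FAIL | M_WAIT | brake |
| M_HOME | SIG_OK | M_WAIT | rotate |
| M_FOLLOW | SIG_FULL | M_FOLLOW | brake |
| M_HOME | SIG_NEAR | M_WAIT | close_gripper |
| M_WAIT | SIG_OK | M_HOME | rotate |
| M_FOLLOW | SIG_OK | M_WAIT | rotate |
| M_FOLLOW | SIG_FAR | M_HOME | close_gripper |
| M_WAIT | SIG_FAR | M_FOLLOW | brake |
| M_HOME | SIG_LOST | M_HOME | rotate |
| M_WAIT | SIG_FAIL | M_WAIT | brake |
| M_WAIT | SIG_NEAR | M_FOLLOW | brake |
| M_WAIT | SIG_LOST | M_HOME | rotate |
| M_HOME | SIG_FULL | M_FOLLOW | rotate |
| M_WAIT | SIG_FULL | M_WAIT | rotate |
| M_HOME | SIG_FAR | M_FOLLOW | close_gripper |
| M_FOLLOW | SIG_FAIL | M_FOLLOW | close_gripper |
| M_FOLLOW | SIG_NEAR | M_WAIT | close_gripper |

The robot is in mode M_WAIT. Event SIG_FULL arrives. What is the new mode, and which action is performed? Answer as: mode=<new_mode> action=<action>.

current mode = M_WAIT; filter table to that mode:
  (M_WAIT, SIG_OK) → (M_HOME, rotate)
  (M_WAIT, SIG_FAR) → (M_FOLLOW, brake)
  (M_WAIT, SIG_FAIL) → (M_WAIT, brake)
  (M_WAIT, SIG_NEAR) → (M_FOLLOW, brake)
  (M_WAIT, SIG_LOST) → (M_HOME, rotate)
  (M_WAIT, SIG_FULL) → (M_WAIT, rotate)  ← event matches
event = SIG_FULL selects (M_WAIT, rotate)

mode=M_WAIT action=rotate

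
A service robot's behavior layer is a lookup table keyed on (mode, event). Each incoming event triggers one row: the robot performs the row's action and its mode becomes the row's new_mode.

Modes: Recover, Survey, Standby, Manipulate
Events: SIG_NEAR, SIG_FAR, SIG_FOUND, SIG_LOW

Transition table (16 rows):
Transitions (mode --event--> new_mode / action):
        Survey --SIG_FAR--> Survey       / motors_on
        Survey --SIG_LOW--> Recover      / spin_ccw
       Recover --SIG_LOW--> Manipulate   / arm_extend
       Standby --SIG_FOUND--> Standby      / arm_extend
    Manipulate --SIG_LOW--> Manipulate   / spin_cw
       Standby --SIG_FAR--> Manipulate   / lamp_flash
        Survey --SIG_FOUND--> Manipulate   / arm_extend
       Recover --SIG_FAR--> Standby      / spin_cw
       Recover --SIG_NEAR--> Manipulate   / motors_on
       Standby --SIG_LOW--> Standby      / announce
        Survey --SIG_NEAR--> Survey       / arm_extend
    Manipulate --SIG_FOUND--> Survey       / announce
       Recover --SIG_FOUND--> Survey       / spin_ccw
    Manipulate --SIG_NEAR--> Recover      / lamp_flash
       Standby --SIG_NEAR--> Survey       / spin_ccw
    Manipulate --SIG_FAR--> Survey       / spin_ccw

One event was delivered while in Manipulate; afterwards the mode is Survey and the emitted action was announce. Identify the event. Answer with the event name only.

SIG_FOUND

try SIG_NEAR: (Manipulate, SIG_NEAR) → (Recover, lamp_flash)
try SIG_FAR: (Manipulate, SIG_FAR) → (Survey, spin_ccw)
try SIG_FOUND: (Manipulate, SIG_FOUND) → (Survey, announce)  ← matches
try SIG_LOW: (Manipulate, SIG_LOW) → (Manipulate, spin_cw)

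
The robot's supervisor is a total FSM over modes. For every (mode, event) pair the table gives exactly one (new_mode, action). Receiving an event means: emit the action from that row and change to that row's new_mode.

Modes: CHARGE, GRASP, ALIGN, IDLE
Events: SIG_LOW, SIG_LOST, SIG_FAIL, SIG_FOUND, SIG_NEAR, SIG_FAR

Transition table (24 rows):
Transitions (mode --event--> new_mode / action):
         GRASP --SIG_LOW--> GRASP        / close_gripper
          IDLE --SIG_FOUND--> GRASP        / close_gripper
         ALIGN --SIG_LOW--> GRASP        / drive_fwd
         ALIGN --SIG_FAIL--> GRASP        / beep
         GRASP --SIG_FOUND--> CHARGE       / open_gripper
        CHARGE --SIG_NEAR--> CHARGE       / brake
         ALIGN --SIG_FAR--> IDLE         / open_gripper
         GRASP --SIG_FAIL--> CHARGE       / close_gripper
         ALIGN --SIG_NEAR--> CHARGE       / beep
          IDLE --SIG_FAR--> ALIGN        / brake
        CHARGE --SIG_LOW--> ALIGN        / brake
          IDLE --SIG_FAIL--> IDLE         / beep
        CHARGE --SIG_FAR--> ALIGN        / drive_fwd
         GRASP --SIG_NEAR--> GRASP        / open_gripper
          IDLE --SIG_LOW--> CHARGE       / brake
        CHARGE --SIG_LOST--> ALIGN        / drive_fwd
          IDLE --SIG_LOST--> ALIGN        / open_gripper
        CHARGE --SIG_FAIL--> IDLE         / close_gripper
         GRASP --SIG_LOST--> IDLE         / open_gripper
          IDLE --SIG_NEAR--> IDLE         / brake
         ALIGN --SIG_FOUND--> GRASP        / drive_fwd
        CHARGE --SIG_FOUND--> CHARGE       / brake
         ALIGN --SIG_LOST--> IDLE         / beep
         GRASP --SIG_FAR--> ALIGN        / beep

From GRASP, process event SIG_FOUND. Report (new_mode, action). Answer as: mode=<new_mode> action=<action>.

current mode = GRASP; filter table to that mode:
  (GRASP, SIG_LOW) → (GRASP, close_gripper)
  (GRASP, SIG_FOUND) → (CHARGE, open_gripper)  ← event matches
  (GRASP, SIG_FAIL) → (CHARGE, close_gripper)
  (GRASP, SIG_NEAR) → (GRASP, open_gripper)
  (GRASP, SIG_LOST) → (IDLE, open_gripper)
  (GRASP, SIG_FAR) → (ALIGN, beep)
event = SIG_FOUND selects (CHARGE, open_gripper)

mode=CHARGE action=open_gripper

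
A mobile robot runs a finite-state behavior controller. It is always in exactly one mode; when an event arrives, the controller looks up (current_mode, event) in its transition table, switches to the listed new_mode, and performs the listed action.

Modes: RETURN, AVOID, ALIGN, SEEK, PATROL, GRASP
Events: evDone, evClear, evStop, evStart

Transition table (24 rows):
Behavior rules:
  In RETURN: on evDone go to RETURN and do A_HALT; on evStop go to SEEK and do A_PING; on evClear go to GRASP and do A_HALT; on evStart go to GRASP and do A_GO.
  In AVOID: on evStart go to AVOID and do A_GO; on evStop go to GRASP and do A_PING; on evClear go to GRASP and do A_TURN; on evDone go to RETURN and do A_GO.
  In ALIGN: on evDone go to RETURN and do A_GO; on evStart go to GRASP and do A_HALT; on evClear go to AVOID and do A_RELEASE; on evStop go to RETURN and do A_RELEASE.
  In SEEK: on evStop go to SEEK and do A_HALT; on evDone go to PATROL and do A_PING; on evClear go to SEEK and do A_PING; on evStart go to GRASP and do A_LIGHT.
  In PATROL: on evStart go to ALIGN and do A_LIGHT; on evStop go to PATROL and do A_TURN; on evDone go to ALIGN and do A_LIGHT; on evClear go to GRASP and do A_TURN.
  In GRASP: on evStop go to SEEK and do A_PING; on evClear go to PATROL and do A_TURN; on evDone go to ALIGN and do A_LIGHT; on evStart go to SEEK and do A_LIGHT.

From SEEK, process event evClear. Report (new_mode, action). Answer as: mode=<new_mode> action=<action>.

current mode = SEEK; filter table to that mode:
  (SEEK, evStop) → (SEEK, A_HALT)
  (SEEK, evDone) → (PATROL, A_PING)
  (SEEK, evClear) → (SEEK, A_PING)  ← event matches
  (SEEK, evStart) → (GRASP, A_LIGHT)
event = evClear selects (SEEK, A_PING)

mode=SEEK action=A_PING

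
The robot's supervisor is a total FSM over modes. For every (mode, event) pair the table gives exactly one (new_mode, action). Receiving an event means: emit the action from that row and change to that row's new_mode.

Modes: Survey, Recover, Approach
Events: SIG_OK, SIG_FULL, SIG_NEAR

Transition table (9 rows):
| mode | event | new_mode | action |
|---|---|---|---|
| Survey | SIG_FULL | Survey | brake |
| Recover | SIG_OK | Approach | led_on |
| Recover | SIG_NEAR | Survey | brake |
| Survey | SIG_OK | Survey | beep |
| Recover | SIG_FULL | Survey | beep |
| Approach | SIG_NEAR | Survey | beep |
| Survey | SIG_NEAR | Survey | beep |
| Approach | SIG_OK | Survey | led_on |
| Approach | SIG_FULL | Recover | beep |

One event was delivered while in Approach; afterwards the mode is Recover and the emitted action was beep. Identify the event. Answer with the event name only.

SIG_FULL

try SIG_OK: (Approach, SIG_OK) → (Survey, led_on)
try SIG_FULL: (Approach, SIG_FULL) → (Recover, beep)  ← matches
try SIG_NEAR: (Approach, SIG_NEAR) → (Survey, beep)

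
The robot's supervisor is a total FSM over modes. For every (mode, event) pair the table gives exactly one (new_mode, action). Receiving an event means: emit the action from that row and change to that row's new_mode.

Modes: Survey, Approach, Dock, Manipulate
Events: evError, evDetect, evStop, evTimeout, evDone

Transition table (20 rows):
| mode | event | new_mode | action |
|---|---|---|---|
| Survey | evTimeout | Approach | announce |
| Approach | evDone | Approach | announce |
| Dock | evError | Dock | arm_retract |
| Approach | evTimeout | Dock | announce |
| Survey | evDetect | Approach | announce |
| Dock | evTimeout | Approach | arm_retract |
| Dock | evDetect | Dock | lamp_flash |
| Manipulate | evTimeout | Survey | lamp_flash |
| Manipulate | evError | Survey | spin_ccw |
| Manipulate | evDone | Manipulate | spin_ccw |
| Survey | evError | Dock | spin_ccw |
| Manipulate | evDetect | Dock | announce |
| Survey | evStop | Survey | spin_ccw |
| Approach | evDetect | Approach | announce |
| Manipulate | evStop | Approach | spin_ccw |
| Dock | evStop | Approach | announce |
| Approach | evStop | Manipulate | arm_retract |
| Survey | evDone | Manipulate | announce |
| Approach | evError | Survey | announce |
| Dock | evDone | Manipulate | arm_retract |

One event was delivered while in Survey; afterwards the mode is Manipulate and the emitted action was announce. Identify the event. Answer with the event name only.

try evError: (Survey, evError) → (Dock, spin_ccw)
try evDetect: (Survey, evDetect) → (Approach, announce)
try evStop: (Survey, evStop) → (Survey, spin_ccw)
try evTimeout: (Survey, evTimeout) → (Approach, announce)
try evDone: (Survey, evDone) → (Manipulate, announce)  ← matches

evDone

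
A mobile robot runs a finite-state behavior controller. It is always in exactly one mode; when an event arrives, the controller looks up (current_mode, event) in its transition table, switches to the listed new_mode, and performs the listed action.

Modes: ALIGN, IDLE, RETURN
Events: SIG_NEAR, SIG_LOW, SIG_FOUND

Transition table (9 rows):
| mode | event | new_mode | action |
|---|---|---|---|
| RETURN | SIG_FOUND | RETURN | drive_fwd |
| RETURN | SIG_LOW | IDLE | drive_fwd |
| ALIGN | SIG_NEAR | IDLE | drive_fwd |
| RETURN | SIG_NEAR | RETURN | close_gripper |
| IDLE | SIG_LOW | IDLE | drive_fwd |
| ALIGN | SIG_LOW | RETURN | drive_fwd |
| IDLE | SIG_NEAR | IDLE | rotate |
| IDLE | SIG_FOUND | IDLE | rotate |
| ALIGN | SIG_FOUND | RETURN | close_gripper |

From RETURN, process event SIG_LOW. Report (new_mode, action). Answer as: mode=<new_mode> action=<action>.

current mode = RETURN; filter table to that mode:
  (RETURN, SIG_FOUND) → (RETURN, drive_fwd)
  (RETURN, SIG_LOW) → (IDLE, drive_fwd)  ← event matches
  (RETURN, SIG_NEAR) → (RETURN, close_gripper)
event = SIG_LOW selects (IDLE, drive_fwd)

mode=IDLE action=drive_fwd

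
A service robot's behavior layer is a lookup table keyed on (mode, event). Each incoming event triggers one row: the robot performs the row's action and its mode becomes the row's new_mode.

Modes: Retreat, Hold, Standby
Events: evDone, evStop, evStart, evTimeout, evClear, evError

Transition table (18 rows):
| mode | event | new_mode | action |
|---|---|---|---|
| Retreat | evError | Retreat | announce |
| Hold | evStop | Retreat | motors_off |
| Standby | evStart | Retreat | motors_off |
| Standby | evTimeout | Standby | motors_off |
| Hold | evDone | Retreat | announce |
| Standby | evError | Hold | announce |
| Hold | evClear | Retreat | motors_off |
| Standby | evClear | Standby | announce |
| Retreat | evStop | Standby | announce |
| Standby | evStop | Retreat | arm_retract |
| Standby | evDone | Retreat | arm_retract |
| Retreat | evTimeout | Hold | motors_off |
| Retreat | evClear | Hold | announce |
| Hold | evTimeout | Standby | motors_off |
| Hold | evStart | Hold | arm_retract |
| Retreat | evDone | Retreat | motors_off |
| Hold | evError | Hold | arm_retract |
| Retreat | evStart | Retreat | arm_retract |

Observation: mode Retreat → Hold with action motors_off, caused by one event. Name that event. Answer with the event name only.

evTimeout

try evDone: (Retreat, evDone) → (Retreat, motors_off)
try evStop: (Retreat, evStop) → (Standby, announce)
try evStart: (Retreat, evStart) → (Retreat, arm_retract)
try evTimeout: (Retreat, evTimeout) → (Hold, motors_off)  ← matches
try evClear: (Retreat, evClear) → (Hold, announce)
try evError: (Retreat, evError) → (Retreat, announce)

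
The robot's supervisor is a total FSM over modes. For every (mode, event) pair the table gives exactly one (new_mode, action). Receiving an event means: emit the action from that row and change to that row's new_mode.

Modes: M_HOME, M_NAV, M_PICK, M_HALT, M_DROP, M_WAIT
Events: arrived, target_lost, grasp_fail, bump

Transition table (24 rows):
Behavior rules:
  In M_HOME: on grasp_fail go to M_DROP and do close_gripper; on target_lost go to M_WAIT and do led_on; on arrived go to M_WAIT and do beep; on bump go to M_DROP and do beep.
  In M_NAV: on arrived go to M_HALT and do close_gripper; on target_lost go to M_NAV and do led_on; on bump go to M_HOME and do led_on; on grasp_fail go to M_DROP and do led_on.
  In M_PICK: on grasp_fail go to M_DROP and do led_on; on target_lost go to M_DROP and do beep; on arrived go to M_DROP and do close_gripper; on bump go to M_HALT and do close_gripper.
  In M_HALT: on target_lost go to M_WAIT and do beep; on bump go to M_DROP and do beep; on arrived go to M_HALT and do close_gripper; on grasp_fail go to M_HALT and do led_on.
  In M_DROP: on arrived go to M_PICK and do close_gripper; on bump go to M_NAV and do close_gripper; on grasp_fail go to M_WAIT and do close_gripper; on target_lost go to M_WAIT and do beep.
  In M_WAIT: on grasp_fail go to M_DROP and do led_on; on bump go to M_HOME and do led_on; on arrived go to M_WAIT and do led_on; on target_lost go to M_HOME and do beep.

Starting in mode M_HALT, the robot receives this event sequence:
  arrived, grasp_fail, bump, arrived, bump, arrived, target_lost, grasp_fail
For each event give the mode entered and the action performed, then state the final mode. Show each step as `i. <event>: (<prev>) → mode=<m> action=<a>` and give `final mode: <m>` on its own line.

1. arrived: (M_HALT) → mode=M_HALT action=close_gripper
2. grasp_fail: (M_HALT) → mode=M_HALT action=led_on
3. bump: (M_HALT) → mode=M_DROP action=beep
4. arrived: (M_DROP) → mode=M_PICK action=close_gripper
5. bump: (M_PICK) → mode=M_HALT action=close_gripper
6. arrived: (M_HALT) → mode=M_HALT action=close_gripper
7. target_lost: (M_HALT) → mode=M_WAIT action=beep
8. grasp_fail: (M_WAIT) → mode=M_DROP action=led_on

final mode: M_DROP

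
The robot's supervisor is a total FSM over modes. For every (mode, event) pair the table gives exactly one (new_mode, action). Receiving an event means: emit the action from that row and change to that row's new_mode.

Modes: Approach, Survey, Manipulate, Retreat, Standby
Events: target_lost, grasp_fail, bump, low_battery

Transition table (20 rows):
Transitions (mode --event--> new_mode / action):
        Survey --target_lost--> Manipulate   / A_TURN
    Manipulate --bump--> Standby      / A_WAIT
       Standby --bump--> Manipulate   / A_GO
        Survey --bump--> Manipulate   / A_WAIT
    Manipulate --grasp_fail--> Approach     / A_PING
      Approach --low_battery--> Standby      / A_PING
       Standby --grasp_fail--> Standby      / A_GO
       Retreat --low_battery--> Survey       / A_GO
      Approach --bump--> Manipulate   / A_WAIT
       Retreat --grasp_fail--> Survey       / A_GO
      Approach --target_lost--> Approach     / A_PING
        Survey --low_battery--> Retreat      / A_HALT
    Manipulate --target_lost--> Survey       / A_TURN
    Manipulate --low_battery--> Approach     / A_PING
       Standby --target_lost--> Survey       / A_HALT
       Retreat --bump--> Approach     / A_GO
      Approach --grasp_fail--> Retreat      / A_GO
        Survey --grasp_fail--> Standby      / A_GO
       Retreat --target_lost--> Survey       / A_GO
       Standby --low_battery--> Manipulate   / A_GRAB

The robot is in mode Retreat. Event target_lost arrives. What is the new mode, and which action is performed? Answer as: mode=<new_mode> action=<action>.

mode=Survey action=A_GO

current mode = Retreat; filter table to that mode:
  (Retreat, low_battery) → (Survey, A_GO)
  (Retreat, grasp_fail) → (Survey, A_GO)
  (Retreat, bump) → (Approach, A_GO)
  (Retreat, target_lost) → (Survey, A_GO)  ← event matches
event = target_lost selects (Survey, A_GO)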